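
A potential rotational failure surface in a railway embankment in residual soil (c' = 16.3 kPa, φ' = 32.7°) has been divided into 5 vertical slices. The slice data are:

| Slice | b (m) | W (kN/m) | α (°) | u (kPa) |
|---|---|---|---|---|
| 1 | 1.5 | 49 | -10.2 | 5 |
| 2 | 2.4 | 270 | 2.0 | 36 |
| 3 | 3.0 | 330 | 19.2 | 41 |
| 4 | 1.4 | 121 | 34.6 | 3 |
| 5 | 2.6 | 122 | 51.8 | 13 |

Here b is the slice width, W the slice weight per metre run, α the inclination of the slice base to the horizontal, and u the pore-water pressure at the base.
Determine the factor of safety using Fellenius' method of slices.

FS = 1.99

Ordinary method of slices: FS = Σ[c'·Δl_i + (W_i cosα_i − u_i·Δl_i)·tanφ'] / Σ W_i sinα_i, with Δl_i = b_i / cosα_i.
Slice 1: Δl = 1.5/cos(-10.2°) = 1.524 m; N'_1 = 49·cos(-10.2°) − 5·1.524 = 40.6; c'Δl = 24.84; W sinα = -8.7
Slice 2: Δl = 2.4/cos2.0° = 2.401 m; N'_2 = 270·cos2.0° − 36·2.401 = 183.4; c'Δl = 39.14; W sinα = 9.4
Slice 3: Δl = 3.0/cos19.2° = 3.177 m; N'_3 = 330·cos19.2° − 41·3.177 = 181.4; c'Δl = 51.78; W sinα = 108.5
Slice 4: Δl = 1.4/cos34.6° = 1.701 m; N'_4 = 121·cos34.6° − 3·1.701 = 94.5; c'Δl = 27.72; W sinα = 68.7
Slice 5: Δl = 2.6/cos51.8° = 4.204 m; N'_5 = 122·cos51.8° − 13·4.204 = 20.8; c'Δl = 68.53; W sinα = 95.9
Σc'Δl = 212.0 kN/m; ΣN' = 520.7 kN/m; ΣW sinα = 273.9 kN/m
Resisting = 212.0 + 520.7·tan32.7° = 212.0 + 334.3 = 546.3 kN/m
FS = 546.3 / 273.9 = 1.995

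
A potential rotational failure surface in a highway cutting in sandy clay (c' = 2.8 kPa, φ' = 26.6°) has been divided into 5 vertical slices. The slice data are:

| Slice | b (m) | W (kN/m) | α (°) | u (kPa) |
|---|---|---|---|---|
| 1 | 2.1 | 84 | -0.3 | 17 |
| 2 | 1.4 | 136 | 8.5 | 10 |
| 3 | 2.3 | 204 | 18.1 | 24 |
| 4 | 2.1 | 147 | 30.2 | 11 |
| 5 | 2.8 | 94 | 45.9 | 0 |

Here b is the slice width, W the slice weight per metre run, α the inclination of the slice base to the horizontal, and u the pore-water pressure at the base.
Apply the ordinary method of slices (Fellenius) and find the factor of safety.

Ordinary method of slices: FS = Σ[c'·Δl_i + (W_i cosα_i − u_i·Δl_i)·tanφ'] / Σ W_i sinα_i, with Δl_i = b_i / cosα_i.
Slice 1: Δl = 2.1/cos(-0.3°) = 2.100 m; N'_1 = 84·cos(-0.3°) − 17·2.100 = 48.3; c'Δl = 5.88; W sinα = -0.4
Slice 2: Δl = 1.4/cos8.5° = 1.416 m; N'_2 = 136·cos8.5° − 10·1.416 = 120.4; c'Δl = 3.96; W sinα = 20.1
Slice 3: Δl = 2.3/cos18.1° = 2.420 m; N'_3 = 204·cos18.1° − 24·2.420 = 135.8; c'Δl = 6.78; W sinα = 63.4
Slice 4: Δl = 2.1/cos30.2° = 2.430 m; N'_4 = 147·cos30.2° − 11·2.430 = 100.3; c'Δl = 6.80; W sinα = 73.9
Slice 5: Δl = 2.8/cos45.9° = 4.023 m; N'_5 = 94·cos45.9° − 0·4.023 = 65.4; c'Δl = 11.27; W sinα = 67.5
Σc'Δl = 34.7 kN/m; ΣN' = 470.2 kN/m; ΣW sinα = 224.5 kN/m
Resisting = 34.7 + 470.2·tan26.6° = 34.7 + 235.5 = 270.2 kN/m
FS = 270.2 / 224.5 = 1.203

FS = 1.20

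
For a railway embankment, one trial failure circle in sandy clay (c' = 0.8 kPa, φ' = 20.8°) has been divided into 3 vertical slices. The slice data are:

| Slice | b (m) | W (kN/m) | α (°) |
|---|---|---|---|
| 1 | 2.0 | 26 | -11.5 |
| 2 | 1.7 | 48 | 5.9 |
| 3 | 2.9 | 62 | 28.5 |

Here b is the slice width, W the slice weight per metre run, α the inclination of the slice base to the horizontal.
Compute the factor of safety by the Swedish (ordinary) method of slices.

Ordinary method of slices: FS = Σ[c'·Δl_i + (W_i cosα_i)·tanφ'] / Σ W_i sinα_i, with Δl_i = b_i / cosα_i.
Slice 1: Δl = 2.0/cos(-11.5°) = 2.041 m; N'_1 = 26·cos(-11.5°) = 25.5; c'Δl = 1.63; W sinα = -5.2
Slice 2: Δl = 1.7/cos5.9° = 1.709 m; N'_2 = 48·cos5.9° = 47.7; c'Δl = 1.37; W sinα = 4.9
Slice 3: Δl = 2.9/cos28.5° = 3.300 m; N'_3 = 62·cos28.5° = 54.5; c'Δl = 2.64; W sinα = 29.6
Σc'Δl = 5.6 kN/m; ΣN' = 127.7 kN/m; ΣW sinα = 29.3 kN/m
Resisting = 5.6 + 127.7·tan20.8° = 5.6 + 48.5 = 54.2 kN/m
FS = 54.2 / 29.3 = 1.846

FS = 1.85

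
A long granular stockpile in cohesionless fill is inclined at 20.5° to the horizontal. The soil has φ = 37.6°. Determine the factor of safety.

For a dry cohesionless infinite slope the factor of safety is FS = tanφ / tanβ.
FS = tan37.6° / tan20.5° = 0.7701 / 0.3739 = 2.060

FS = 2.06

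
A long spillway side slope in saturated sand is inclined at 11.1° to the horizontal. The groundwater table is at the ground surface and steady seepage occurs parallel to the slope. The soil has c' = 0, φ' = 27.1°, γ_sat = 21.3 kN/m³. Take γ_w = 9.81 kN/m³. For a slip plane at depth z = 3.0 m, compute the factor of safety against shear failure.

FS = 1.41

With seepage parallel to the slope and the water table at the surface, the effective normal stress on the slip plane uses the buoyant unit weight γ' = γ_sat − γ_w while the driving shear stress uses γ_sat:
FS = [c' + γ' z cos²β tanφ'] / [γ_sat z sinβ cosβ]
(For c' = 0 this reduces to FS = (γ'/γ_sat)·tanφ'/tanβ.)
γ' = 21.3 − 9.81 = 11.49 kN/m³
Numerator = 0.0 + 11.49·3.0·cos²11.1°·tan27.1° = 0.0 + 11.49·3.0·0.9629·0.5117 = 16.985 kPa
Denominator = 21.3·3.0·sin11.1°·cos11.1° = 21.3·3.0·0.1925·0.9813 = 12.072 kPa
FS = 16.985 / 12.072 = 1.407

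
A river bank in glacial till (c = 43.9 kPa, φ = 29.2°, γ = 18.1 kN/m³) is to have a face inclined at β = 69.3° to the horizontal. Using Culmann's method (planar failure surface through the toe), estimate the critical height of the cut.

Culmann's analysis gives the critical failure plane at α_cr = (β + φ)/2 = (69.3 + 29.2)/2 = 49.2°, and the critical height
H_c = (4c/γ) · sinβ cosφ / [1 − cos(β − φ)]
    = (4·43.9/18.1) · sin69.3°·cos29.2° / [1 − cos(40.1°)]
    = 9.702 · 0.9354·0.8729 / [1 − 0.7649]
    = 9.702 · 0.8166 / 0.2351
    = 33.70 m

H_c = 33.70 m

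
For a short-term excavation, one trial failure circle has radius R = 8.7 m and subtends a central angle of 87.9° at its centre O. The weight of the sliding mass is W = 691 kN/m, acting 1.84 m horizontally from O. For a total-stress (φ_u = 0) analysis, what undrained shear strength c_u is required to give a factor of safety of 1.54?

FS = c_u·L_a·R / (W·d), so c_u = FS·W·d / (L_a·R).
Arc length L_a = R·θ = 8.7·(87.9°·π/180) = 8.7·1.5341 = 13.35 m
c_u = 1.54·691·1.84 / (13.35·8.7) = 1958.0 / 116.12 = 16.86 kPa

c_u = 16.9 kPa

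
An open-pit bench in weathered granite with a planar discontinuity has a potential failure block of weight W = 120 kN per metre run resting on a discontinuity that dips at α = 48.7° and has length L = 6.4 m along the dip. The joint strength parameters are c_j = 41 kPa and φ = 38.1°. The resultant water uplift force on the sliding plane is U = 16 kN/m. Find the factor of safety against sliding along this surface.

FS = 3.46

Resolving the block weight along and normal to the plane and applying the Mohr–Coulomb strength on the joint:
N' = W cosα − U = 120·cos48.7° − 16 = 63.2 kN/m
Driving force T = W sinα = 120·sin48.7° = 90.2 kN/m
Resisting force R = c_j·L + N'·tanφ = 41·6.4 + 63.2·tan38.1° = 262.4 + 49.6 = 312.0 kN/m
FS = R / T = 312.0 / 90.2 = 3.460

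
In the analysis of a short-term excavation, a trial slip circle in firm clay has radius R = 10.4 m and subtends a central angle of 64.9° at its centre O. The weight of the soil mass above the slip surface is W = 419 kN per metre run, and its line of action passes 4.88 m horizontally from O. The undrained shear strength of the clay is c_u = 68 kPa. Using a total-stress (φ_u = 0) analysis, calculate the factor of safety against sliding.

Taking moments about the centre O, the resisting moment is provided by the undrained shear strength acting along the arc:
Arc length L_a = R·θ = 10.4·(64.9°·π/180) = 10.4·1.1327 = 11.78 m
M_R = c_u·L_a·R = 68·11.78·10.4 = 8331.0 kN·m/m
M_D = W·d = 419·4.88 = 2044.7 kN·m/m
FS = M_R / M_D = 8331.0 / 2044.7 = 4.074

FS = 4.07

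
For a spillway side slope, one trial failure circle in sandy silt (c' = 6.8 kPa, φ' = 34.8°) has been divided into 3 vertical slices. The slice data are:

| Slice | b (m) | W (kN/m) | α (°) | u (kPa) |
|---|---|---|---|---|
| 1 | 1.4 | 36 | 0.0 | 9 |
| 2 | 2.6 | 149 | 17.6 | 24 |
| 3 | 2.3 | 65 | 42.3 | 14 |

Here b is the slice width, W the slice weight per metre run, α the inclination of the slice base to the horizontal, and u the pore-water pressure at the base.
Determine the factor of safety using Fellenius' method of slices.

Ordinary method of slices: FS = Σ[c'·Δl_i + (W_i cosα_i − u_i·Δl_i)·tanφ'] / Σ W_i sinα_i, with Δl_i = b_i / cosα_i.
Slice 1: Δl = 1.4/cos0.0° = 1.400 m; N'_1 = 36·cos0.0° − 9·1.400 = 23.4; c'Δl = 9.52; W sinα = 0.0
Slice 2: Δl = 2.6/cos17.6° = 2.728 m; N'_2 = 149·cos17.6° − 24·2.728 = 76.6; c'Δl = 18.55; W sinα = 45.1
Slice 3: Δl = 2.3/cos42.3° = 3.110 m; N'_3 = 65·cos42.3° − 14·3.110 = 4.5; c'Δl = 21.15; W sinα = 43.7
Σc'Δl = 49.2 kN/m; ΣN' = 104.5 kN/m; ΣW sinα = 88.8 kN/m
Resisting = 49.2 + 104.5·tan34.8° = 49.2 + 72.6 = 121.8 kN/m
FS = 121.8 / 88.8 = 1.372

FS = 1.37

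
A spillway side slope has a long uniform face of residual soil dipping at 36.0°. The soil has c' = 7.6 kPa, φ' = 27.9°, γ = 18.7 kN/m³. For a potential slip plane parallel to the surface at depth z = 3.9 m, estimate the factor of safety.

For an infinite slope with a slip plane parallel to the surface (no pore pressure): FS = [c' + γz cos²β tanφ'] / [γz sinβ cosβ].
γz = 18.7·3.9 = 72.93 kN/m²
Numerator = 7.6 + 72.93·cos²36.0°·tan27.9° = 7.6 + 72.93·0.6545·0.5295 = 32.873 kPa
Denominator = 72.93·sin36.0°·cos36.0° = 72.93·0.5878·0.8090 = 34.680 kPa
FS = 32.873 / 34.680 = 0.948

FS = 0.95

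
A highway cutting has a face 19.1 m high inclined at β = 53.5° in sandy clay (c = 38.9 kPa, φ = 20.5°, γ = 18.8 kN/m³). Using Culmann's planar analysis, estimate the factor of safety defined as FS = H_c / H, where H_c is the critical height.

FS = 2.02

H_c = (4c/γ) · sinβ cosφ / [1 − cos(β − φ)]
    = (4·38.9/18.8) · sin53.5°·cos20.5° / [1 − cos33.0°]
    = 8.277 · 0.7530 / 0.1613 = 38.63 m
FS = H_c / H = 38.63 / 19.1 = 2.022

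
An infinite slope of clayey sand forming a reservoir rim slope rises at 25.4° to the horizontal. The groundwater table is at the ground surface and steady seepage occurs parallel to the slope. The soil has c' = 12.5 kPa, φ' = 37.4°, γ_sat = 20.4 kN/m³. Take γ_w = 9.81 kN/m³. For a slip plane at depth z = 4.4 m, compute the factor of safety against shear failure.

FS = 1.20

With seepage parallel to the slope and the water table at the surface, the effective normal stress on the slip plane uses the buoyant unit weight γ' = γ_sat − γ_w while the driving shear stress uses γ_sat:
FS = [c' + γ' z cos²β tanφ'] / [γ_sat z sinβ cosβ]
γ' = 20.4 − 9.81 = 10.59 kN/m³
Numerator = 12.5 + 10.59·4.4·cos²25.4°·tan37.4° = 12.5 + 10.59·4.4·0.8160·0.7646 = 41.571 kPa
Denominator = 20.4·4.4·sin25.4°·cos25.4° = 20.4·4.4·0.4289·0.9033 = 34.780 kPa
FS = 41.571 / 34.780 = 1.195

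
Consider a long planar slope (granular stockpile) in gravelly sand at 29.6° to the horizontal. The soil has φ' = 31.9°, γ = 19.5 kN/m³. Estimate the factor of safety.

FS = 1.10

For a dry cohesionless infinite slope the factor of safety is FS = tanφ' / tanβ.
FS = tan31.9° / tan29.6° = 0.6224 / 0.5681 = 1.096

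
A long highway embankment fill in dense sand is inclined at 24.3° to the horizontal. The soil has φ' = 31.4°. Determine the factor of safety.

FS = 1.35

For a dry cohesionless infinite slope the factor of safety is FS = tanφ' / tanβ.
FS = tan31.4° / tan24.3° = 0.6104 / 0.4515 = 1.352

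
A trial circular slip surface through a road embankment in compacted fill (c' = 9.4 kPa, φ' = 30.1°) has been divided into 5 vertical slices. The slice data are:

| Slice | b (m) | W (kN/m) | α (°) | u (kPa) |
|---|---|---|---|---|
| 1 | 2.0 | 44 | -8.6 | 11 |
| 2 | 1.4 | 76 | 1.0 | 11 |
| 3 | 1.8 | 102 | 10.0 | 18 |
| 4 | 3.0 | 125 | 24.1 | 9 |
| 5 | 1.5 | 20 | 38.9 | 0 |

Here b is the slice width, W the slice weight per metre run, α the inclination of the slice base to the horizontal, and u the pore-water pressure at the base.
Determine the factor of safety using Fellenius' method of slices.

Ordinary method of slices: FS = Σ[c'·Δl_i + (W_i cosα_i − u_i·Δl_i)·tanφ'] / Σ W_i sinα_i, with Δl_i = b_i / cosα_i.
Slice 1: Δl = 2.0/cos(-8.6°) = 2.023 m; N'_1 = 44·cos(-8.6°) − 11·2.023 = 21.3; c'Δl = 19.01; W sinα = -6.6
Slice 2: Δl = 1.4/cos1.0° = 1.400 m; N'_2 = 76·cos1.0° − 11·1.400 = 60.6; c'Δl = 13.16; W sinα = 1.3
Slice 3: Δl = 1.8/cos10.0° = 1.828 m; N'_3 = 102·cos10.0° − 18·1.828 = 67.6; c'Δl = 17.18; W sinα = 17.7
Slice 4: Δl = 3.0/cos24.1° = 3.286 m; N'_4 = 125·cos24.1° − 9·3.286 = 84.5; c'Δl = 30.89; W sinα = 51.0
Slice 5: Δl = 1.5/cos38.9° = 1.927 m; N'_5 = 20·cos38.9° − 0·1.927 = 15.6; c'Δl = 18.12; W sinα = 12.6
Σc'Δl = 98.4 kN/m; ΣN' = 249.5 kN/m; ΣW sinα = 76.1 kN/m
Resisting = 98.4 + 249.5·tan30.1° = 98.4 + 144.6 = 243.0 kN/m
FS = 243.0 / 76.1 = 3.195

FS = 3.19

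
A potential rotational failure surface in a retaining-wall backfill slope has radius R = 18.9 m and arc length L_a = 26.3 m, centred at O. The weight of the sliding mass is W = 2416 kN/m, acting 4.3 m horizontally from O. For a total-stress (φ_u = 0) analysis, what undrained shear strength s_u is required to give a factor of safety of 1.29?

FS = s_u·L_a·R / (W·d), so s_u = FS·W·d / (L_a·R).
s_u = 1.29·2416·4.3 / (26.30·18.9) = 13401.6 / 497.07 = 26.96 kPa

s_u = 27.0 kPa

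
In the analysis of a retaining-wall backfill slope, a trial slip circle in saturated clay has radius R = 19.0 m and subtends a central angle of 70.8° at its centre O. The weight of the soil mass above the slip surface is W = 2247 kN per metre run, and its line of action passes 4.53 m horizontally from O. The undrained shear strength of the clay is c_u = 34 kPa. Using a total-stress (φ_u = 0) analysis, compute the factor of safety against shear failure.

FS = 1.49

Taking moments about the centre O, the resisting moment is provided by the undrained shear strength acting along the arc:
Arc length L_a = R·θ = 19.0·(70.8°·π/180) = 19.0·1.2357 = 23.48 m
M_R = c_u·L_a·R = 34·23.48·19.0 = 15166.9 kN·m/m
M_D = W·d = 2247·4.53 = 10178.9 kN·m/m
FS = M_R / M_D = 15166.9 / 10178.9 = 1.490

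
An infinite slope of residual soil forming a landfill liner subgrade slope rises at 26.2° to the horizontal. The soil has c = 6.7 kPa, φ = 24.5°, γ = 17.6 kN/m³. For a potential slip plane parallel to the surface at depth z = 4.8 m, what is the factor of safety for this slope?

For an infinite slope with a slip plane parallel to the surface (no pore pressure): FS = [c + γz cos²β tanφ] / [γz sinβ cosβ].
γz = 17.6·4.8 = 84.48 kN/m²
Numerator = 6.7 + 84.48·cos²26.2°·tan24.5° = 6.7 + 84.48·0.8051·0.4557 = 37.695 kPa
Denominator = 84.48·sin26.2°·cos26.2° = 84.48·0.4415·0.8973 = 33.466 kPa
FS = 37.695 / 33.466 = 1.126

FS = 1.13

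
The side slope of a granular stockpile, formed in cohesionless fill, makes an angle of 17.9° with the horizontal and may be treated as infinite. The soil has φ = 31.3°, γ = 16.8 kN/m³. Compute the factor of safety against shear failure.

For a dry cohesionless infinite slope the factor of safety is FS = tanφ / tanβ.
FS = tan31.3° / tan17.9° = 0.6080 / 0.3230 = 1.882

FS = 1.88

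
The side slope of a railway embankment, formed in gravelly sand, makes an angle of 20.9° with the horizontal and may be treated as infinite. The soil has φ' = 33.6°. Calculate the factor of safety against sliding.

For a dry cohesionless infinite slope the factor of safety is FS = tanφ' / tanβ.
FS = tan33.6° / tan20.9° = 0.6644 / 0.3819 = 1.740

FS = 1.74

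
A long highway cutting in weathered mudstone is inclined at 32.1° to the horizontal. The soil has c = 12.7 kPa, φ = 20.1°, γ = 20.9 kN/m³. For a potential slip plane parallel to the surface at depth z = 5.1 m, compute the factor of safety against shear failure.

FS = 0.85

For an infinite slope with a slip plane parallel to the surface (no pore pressure): FS = [c + γz cos²β tanφ] / [γz sinβ cosβ].
γz = 20.9·5.1 = 106.59 kN/m²
Numerator = 12.7 + 106.59·cos²32.1°·tan20.1° = 12.7 + 106.59·0.7176·0.3659 = 40.692 kPa
Denominator = 106.59·sin32.1°·cos32.1° = 106.59·0.5314·0.8471 = 47.982 kPa
FS = 40.692 / 47.982 = 0.848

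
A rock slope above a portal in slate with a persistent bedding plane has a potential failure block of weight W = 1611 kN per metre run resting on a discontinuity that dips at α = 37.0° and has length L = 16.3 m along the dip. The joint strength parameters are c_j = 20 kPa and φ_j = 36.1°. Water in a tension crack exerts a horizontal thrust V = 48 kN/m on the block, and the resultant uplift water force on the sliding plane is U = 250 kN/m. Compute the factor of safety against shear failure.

FS = 1.05

Resolving the block weight along and normal to the plane and applying the Mohr–Coulomb strength on the joint:
N' = W cosα − U − V sinα = 1611·cos37.0° − 250 − 48·sin37.0° = 1007.7 kN/m
Driving force T = W sinα + V cosα = 1611·sin37.0° + 48·cos37.0° = 1007.9 kN/m
Resisting force R = c_j·L + N'·tanφ_j = 20·16.3 + 1007.7·tan36.1° = 326.0 + 734.8 = 1060.8 kN/m
FS = R / T = 1060.8 / 1007.9 = 1.053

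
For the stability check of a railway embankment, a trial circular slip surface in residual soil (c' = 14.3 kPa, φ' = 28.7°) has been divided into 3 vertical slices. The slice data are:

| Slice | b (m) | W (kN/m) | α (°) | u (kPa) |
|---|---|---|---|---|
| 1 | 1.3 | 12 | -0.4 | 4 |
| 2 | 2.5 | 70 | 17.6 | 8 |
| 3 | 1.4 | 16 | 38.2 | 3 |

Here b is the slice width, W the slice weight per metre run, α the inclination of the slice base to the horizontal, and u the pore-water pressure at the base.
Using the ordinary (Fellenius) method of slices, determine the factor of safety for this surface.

FS = 3.69

Ordinary method of slices: FS = Σ[c'·Δl_i + (W_i cosα_i − u_i·Δl_i)·tanφ'] / Σ W_i sinα_i, with Δl_i = b_i / cosα_i.
Slice 1: Δl = 1.3/cos(-0.4°) = 1.300 m; N'_1 = 12·cos(-0.4°) − 4·1.300 = 6.8; c'Δl = 18.59; W sinα = -0.1
Slice 2: Δl = 2.5/cos17.6° = 2.623 m; N'_2 = 70·cos17.6° − 8·2.623 = 45.7; c'Δl = 37.51; W sinα = 21.2
Slice 3: Δl = 1.4/cos38.2° = 1.781 m; N'_3 = 16·cos38.2° − 3·1.781 = 7.2; c'Δl = 25.48; W sinα = 9.9
Σc'Δl = 81.6 kN/m; ΣN' = 59.8 kN/m; ΣW sinα = 31.0 kN/m
Resisting = 81.6 + 59.8·tan28.7° = 81.6 + 32.7 = 114.3 kN/m
FS = 114.3 / 31.0 = 3.690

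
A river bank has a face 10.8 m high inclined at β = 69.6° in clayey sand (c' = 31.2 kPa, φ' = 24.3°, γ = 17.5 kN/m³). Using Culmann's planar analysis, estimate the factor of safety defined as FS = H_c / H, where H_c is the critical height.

H_c = (4c'/γ) · sinβ cosφ' / [1 − cos(β − φ')]
    = (4·31.2/17.5) · sin69.6°·cos24.3° / [1 − cos45.3°]
    = 7.131 · 0.8542 / 0.2966 = 20.54 m
FS = H_c / H = 20.54 / 10.8 = 1.902

FS = 1.90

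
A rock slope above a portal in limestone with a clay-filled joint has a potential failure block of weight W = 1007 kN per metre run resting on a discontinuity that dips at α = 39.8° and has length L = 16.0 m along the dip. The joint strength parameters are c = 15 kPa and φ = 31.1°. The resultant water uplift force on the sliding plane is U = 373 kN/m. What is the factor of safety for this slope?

Resolving the block weight along and normal to the plane and applying the Mohr–Coulomb strength on the joint:
N' = W cosα − U = 1007·cos39.8° − 373 = 400.7 kN/m
Driving force T = W sinα = 1007·sin39.8° = 644.6 kN/m
Resisting force R = c·L + N'·tanφ = 15·16.0 + 400.7·tan31.1° = 240.0 + 241.7 = 481.7 kN/m
FS = R / T = 481.7 / 644.6 = 0.747

FS = 0.75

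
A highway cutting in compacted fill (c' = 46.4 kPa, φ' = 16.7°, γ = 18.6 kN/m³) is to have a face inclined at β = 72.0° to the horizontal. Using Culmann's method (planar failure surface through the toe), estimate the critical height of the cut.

Culmann's analysis gives the critical failure plane at α_cr = (β + φ')/2 = (72.0 + 16.7)/2 = 44.4°, and the critical height
H_c = (4c'/γ) · sinβ cosφ' / [1 − cos(β − φ')]
    = (4·46.4/18.6) · sin72.0°·cos16.7° / [1 − cos(55.3°)]
    = 9.978 · 0.9511·0.9578 / [1 − 0.5693]
    = 9.978 · 0.9109 / 0.4307
    = 21.10 m

H_c = 21.10 m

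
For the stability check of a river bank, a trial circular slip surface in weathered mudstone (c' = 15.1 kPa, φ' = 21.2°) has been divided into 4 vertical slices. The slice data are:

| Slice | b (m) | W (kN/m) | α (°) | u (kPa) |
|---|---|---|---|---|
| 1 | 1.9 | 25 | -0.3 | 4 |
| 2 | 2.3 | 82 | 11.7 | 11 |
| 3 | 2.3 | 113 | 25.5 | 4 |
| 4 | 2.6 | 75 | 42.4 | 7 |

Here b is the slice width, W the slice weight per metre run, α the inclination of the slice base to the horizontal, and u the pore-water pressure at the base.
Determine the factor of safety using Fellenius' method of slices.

FS = 2.00

Ordinary method of slices: FS = Σ[c'·Δl_i + (W_i cosα_i − u_i·Δl_i)·tanφ'] / Σ W_i sinα_i, with Δl_i = b_i / cosα_i.
Slice 1: Δl = 1.9/cos(-0.3°) = 1.900 m; N'_1 = 25·cos(-0.3°) − 4·1.900 = 17.4; c'Δl = 28.69; W sinα = -0.1
Slice 2: Δl = 2.3/cos11.7° = 2.349 m; N'_2 = 82·cos11.7° − 11·2.349 = 54.5; c'Δl = 35.47; W sinα = 16.6
Slice 3: Δl = 2.3/cos25.5° = 2.548 m; N'_3 = 113·cos25.5° − 4·2.548 = 91.8; c'Δl = 38.48; W sinα = 48.6
Slice 4: Δl = 2.6/cos42.4° = 3.521 m; N'_4 = 75·cos42.4° − 7·3.521 = 30.7; c'Δl = 53.17; W sinα = 50.6
Σc'Δl = 155.8 kN/m; ΣN' = 194.4 kN/m; ΣW sinα = 115.7 kN/m
Resisting = 155.8 + 194.4·tan21.2° = 155.8 + 75.4 = 231.2 kN/m
FS = 231.2 / 115.7 = 1.998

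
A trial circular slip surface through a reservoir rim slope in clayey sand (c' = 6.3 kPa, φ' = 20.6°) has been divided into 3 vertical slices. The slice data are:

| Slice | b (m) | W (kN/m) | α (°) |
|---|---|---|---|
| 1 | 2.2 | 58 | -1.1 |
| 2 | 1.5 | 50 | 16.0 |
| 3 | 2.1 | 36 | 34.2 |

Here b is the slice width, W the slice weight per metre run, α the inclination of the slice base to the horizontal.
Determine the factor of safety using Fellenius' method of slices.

FS = 2.76

Ordinary method of slices: FS = Σ[c'·Δl_i + (W_i cosα_i)·tanφ'] / Σ W_i sinα_i, with Δl_i = b_i / cosα_i.
Slice 1: Δl = 2.2/cos(-1.1°) = 2.200 m; N'_1 = 58·cos(-1.1°) = 58.0; c'Δl = 13.86; W sinα = -1.1
Slice 2: Δl = 1.5/cos16.0° = 1.560 m; N'_2 = 50·cos16.0° = 48.1; c'Δl = 9.83; W sinα = 13.8
Slice 3: Δl = 2.1/cos34.2° = 2.539 m; N'_3 = 36·cos34.2° = 29.8; c'Δl = 16.00; W sinα = 20.2
Σc'Δl = 39.7 kN/m; ΣN' = 135.8 kN/m; ΣW sinα = 32.9 kN/m
Resisting = 39.7 + 135.8·tan20.6° = 39.7 + 51.1 = 90.7 kN/m
FS = 90.7 / 32.9 = 2.758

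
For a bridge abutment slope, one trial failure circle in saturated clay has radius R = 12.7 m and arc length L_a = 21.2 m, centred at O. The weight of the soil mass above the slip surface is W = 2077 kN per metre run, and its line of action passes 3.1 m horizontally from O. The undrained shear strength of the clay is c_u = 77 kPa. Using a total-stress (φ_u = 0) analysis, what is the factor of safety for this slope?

FS = 3.22

Taking moments about the centre O, the resisting moment is provided by the undrained shear strength acting along the arc:
M_R = c_u·L_a·R = 77·21.20·12.7 = 20731.5 kN·m/m
M_D = W·d = 2077·3.1 = 6438.7 kN·m/m
FS = M_R / M_D = 20731.5 / 6438.7 = 3.220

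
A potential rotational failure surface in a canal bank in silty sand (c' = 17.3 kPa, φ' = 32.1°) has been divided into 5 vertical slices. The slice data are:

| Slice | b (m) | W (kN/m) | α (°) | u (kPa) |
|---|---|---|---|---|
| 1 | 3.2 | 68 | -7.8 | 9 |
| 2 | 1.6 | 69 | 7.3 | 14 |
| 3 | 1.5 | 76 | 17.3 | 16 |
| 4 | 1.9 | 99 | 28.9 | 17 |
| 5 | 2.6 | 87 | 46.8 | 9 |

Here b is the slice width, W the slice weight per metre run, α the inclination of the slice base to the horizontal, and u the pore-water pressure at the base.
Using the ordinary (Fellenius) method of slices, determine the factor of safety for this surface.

FS = 2.58

Ordinary method of slices: FS = Σ[c'·Δl_i + (W_i cosα_i − u_i·Δl_i)·tanφ'] / Σ W_i sinα_i, with Δl_i = b_i / cosα_i.
Slice 1: Δl = 3.2/cos(-7.8°) = 3.230 m; N'_1 = 68·cos(-7.8°) − 9·3.230 = 38.3; c'Δl = 55.88; W sinα = -9.2
Slice 2: Δl = 1.6/cos7.3° = 1.613 m; N'_2 = 69·cos7.3° − 14·1.613 = 45.9; c'Δl = 27.91; W sinα = 8.8
Slice 3: Δl = 1.5/cos17.3° = 1.571 m; N'_3 = 76·cos17.3° − 16·1.571 = 47.4; c'Δl = 27.18; W sinα = 22.6
Slice 4: Δl = 1.9/cos28.9° = 2.170 m; N'_4 = 99·cos28.9° − 17·2.170 = 49.8; c'Δl = 37.55; W sinα = 47.8
Slice 5: Δl = 2.6/cos46.8° = 3.798 m; N'_5 = 87·cos46.8° − 9·3.798 = 25.4; c'Δl = 65.71; W sinα = 63.4
Σc'Δl = 214.2 kN/m; ΣN' = 206.7 kN/m; ΣW sinα = 133.4 kN/m
Resisting = 214.2 + 206.7·tan32.1° = 214.2 + 129.7 = 343.9 kN/m
FS = 343.9 / 133.4 = 2.578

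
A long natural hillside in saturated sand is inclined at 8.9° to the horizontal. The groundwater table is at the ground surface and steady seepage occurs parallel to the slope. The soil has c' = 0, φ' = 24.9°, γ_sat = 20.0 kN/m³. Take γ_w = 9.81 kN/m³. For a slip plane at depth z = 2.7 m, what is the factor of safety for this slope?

With seepage parallel to the slope and the water table at the surface, the effective normal stress on the slip plane uses the buoyant unit weight γ' = γ_sat − γ_w while the driving shear stress uses γ_sat:
FS = [c' + γ' z cos²β tanφ'] / [γ_sat z sinβ cosβ]
(For c' = 0 this reduces to FS = (γ'/γ_sat)·tanφ'/tanβ.)
γ' = 20.0 − 9.81 = 10.19 kN/m³
Numerator = 0.0 + 10.19·2.7·cos²8.9°·tan24.9° = 0.0 + 10.19·2.7·0.9761·0.4642 = 12.465 kPa
Denominator = 20.0·2.7·sin8.9°·cos8.9° = 20.0·2.7·0.1547·0.9880 = 8.254 kPa
FS = 12.465 / 8.254 = 1.510

FS = 1.51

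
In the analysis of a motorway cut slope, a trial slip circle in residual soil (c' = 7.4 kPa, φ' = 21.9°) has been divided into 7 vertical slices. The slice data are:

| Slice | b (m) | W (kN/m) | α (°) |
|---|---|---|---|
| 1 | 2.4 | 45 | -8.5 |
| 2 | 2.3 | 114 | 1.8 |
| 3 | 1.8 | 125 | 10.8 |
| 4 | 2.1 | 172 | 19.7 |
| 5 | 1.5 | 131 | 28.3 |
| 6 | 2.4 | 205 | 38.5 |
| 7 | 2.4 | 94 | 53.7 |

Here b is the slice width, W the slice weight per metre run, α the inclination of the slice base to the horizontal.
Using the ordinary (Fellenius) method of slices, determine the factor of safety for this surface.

Ordinary method of slices: FS = Σ[c'·Δl_i + (W_i cosα_i)·tanφ'] / Σ W_i sinα_i, with Δl_i = b_i / cosα_i.
Slice 1: Δl = 2.4/cos(-8.5°) = 2.427 m; N'_1 = 45·cos(-8.5°) = 44.5; c'Δl = 17.96; W sinα = -6.7
Slice 2: Δl = 2.3/cos1.8° = 2.301 m; N'_2 = 114·cos1.8° = 113.9; c'Δl = 17.03; W sinα = 3.6
Slice 3: Δl = 1.8/cos10.8° = 1.832 m; N'_3 = 125·cos10.8° = 122.8; c'Δl = 13.56; W sinα = 23.4
Slice 4: Δl = 2.1/cos19.7° = 2.231 m; N'_4 = 172·cos19.7° = 161.9; c'Δl = 16.51; W sinα = 58.0
Slice 5: Δl = 1.5/cos28.3° = 1.704 m; N'_5 = 131·cos28.3° = 115.3; c'Δl = 12.61; W sinα = 62.1
Slice 6: Δl = 2.4/cos38.5° = 3.067 m; N'_6 = 205·cos38.5° = 160.4; c'Δl = 22.69; W sinα = 127.6
Slice 7: Δl = 2.4/cos53.7° = 4.054 m; N'_7 = 94·cos53.7° = 55.6; c'Δl = 30.00; W sinα = 75.8
Σc'Δl = 130.4 kN/m; ΣN' = 774.6 kN/m; ΣW sinα = 343.8 kN/m
Resisting = 130.4 + 774.6·tan21.9° = 130.4 + 311.4 = 441.7 kN/m
FS = 441.7 / 343.8 = 1.285

FS = 1.28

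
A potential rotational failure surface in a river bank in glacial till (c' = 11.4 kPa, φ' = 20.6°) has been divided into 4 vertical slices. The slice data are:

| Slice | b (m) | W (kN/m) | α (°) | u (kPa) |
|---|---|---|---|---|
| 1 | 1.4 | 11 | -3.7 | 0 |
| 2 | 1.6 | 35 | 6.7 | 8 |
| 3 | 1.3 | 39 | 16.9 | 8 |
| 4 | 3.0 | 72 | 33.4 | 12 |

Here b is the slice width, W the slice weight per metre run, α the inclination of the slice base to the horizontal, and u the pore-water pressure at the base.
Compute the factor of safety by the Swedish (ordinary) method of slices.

FS = 2.20

Ordinary method of slices: FS = Σ[c'·Δl_i + (W_i cosα_i − u_i·Δl_i)·tanφ'] / Σ W_i sinα_i, with Δl_i = b_i / cosα_i.
Slice 1: Δl = 1.4/cos(-3.7°) = 1.403 m; N'_1 = 11·cos(-3.7°) − 0·1.403 = 11.0; c'Δl = 15.99; W sinα = -0.7
Slice 2: Δl = 1.6/cos6.7° = 1.611 m; N'_2 = 35·cos6.7° − 8·1.611 = 21.9; c'Δl = 18.37; W sinα = 4.1
Slice 3: Δl = 1.3/cos16.9° = 1.359 m; N'_3 = 39·cos16.9° − 8·1.359 = 26.4; c'Δl = 15.49; W sinα = 11.3
Slice 4: Δl = 3.0/cos33.4° = 3.593 m; N'_4 = 72·cos33.4° − 12·3.593 = 17.0; c'Δl = 40.97; W sinα = 39.6
Σc'Δl = 90.8 kN/m; ΣN' = 76.3 kN/m; ΣW sinα = 54.3 kN/m
Resisting = 90.8 + 76.3·tan20.6° = 90.8 + 28.7 = 119.5 kN/m
FS = 119.5 / 54.3 = 2.199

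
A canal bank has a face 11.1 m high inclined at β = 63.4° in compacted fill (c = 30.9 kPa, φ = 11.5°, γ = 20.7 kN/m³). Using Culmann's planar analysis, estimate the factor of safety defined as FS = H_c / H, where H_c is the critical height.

H_c = (4c/γ) · sinβ cosφ / [1 − cos(β − φ)]
    = (4·30.9/20.7) · sin63.4°·cos11.5° / [1 − cos51.9°]
    = 5.971 · 0.8762 / 0.3830 = 13.66 m
FS = H_c / H = 13.66 / 11.1 = 1.231

FS = 1.23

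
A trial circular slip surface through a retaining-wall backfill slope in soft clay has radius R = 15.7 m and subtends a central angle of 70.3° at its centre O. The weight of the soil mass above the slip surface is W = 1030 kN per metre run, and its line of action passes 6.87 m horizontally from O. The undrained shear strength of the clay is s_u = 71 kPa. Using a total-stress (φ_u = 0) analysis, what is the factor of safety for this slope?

Taking moments about the centre O, the resisting moment is provided by the undrained shear strength acting along the arc:
Arc length L_a = R·θ = 15.7·(70.3°·π/180) = 15.7·1.2270 = 19.26 m
M_R = s_u·L_a·R = 71·19.26·15.7 = 21472.9 kN·m/m
M_D = W·d = 1030·6.87 = 7076.1 kN·m/m
FS = M_R / M_D = 21472.9 / 7076.1 = 3.035

FS = 3.03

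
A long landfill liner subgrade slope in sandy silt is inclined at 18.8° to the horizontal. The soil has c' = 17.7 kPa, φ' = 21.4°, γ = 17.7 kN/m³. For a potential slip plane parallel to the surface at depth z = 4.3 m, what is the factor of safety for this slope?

For an infinite slope with a slip plane parallel to the surface (no pore pressure): FS = [c' + γz cos²β tanφ'] / [γz sinβ cosβ].
γz = 17.7·4.3 = 76.11 kN/m²
Numerator = 17.7 + 76.11·cos²18.8°·tan21.4° = 17.7 + 76.11·0.8961·0.3919 = 44.429 kPa
Denominator = 76.11·sin18.8°·cos18.8° = 76.11·0.3223·0.9466 = 23.219 kPa
FS = 44.429 / 23.219 = 1.913

FS = 1.91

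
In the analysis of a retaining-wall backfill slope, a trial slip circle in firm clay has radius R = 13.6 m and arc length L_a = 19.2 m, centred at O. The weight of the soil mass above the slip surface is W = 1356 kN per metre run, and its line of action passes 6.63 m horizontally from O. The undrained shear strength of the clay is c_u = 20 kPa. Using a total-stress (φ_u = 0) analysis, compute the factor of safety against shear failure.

Taking moments about the centre O, the resisting moment is provided by the undrained shear strength acting along the arc:
M_R = c_u·L_a·R = 20·19.20·13.6 = 5222.4 kN·m/m
M_D = W·d = 1356·6.63 = 8990.3 kN·m/m
FS = M_R / M_D = 5222.4 / 8990.3 = 0.581

FS = 0.58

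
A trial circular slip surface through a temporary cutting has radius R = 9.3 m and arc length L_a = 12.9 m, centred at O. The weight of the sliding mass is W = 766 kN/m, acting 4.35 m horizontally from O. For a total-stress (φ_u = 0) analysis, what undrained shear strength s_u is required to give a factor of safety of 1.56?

s_u = 43.3 kPa

FS = s_u·L_a·R / (W·d), so s_u = FS·W·d / (L_a·R).
s_u = 1.56·766·4.35 / (12.90·9.3) = 5198.1 / 119.97 = 43.33 kPa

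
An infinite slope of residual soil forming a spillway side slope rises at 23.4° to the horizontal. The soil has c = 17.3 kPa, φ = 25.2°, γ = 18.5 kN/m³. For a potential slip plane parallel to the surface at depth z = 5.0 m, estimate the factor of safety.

FS = 1.60

For an infinite slope with a slip plane parallel to the surface (no pore pressure): FS = [c + γz cos²β tanφ] / [γz sinβ cosβ].
γz = 18.5·5.0 = 92.50 kN/m²
Numerator = 17.3 + 92.50·cos²23.4°·tan25.2° = 17.3 + 92.50·0.8423·0.4706 = 53.962 kPa
Denominator = 92.50·sin23.4°·cos23.4° = 92.50·0.3971·0.9178 = 33.715 kPa
FS = 53.962 / 33.715 = 1.601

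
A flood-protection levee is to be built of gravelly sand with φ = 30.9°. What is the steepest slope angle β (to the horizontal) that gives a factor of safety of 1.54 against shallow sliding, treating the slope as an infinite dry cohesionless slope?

β = 21.2°

For an infinite dry cohesionless slope FS = tanφ/tanβ, so tanβ = tanφ / FS.
tanβ = tan30.9° / 1.54 = 0.5985 / 1.54 = 0.3886
β = arctan(0.3886) = 21.24°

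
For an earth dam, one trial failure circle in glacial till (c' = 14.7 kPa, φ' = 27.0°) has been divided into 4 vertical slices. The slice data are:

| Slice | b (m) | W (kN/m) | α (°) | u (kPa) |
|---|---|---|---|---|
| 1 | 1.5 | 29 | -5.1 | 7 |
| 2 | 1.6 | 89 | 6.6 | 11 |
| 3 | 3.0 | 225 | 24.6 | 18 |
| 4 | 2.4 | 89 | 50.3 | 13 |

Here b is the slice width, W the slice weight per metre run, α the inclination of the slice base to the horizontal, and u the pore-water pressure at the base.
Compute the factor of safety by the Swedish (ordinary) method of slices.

FS = 1.61

Ordinary method of slices: FS = Σ[c'·Δl_i + (W_i cosα_i − u_i·Δl_i)·tanφ'] / Σ W_i sinα_i, with Δl_i = b_i / cosα_i.
Slice 1: Δl = 1.5/cos(-5.1°) = 1.506 m; N'_1 = 29·cos(-5.1°) − 7·1.506 = 18.3; c'Δl = 22.14; W sinα = -2.6
Slice 2: Δl = 1.6/cos6.6° = 1.611 m; N'_2 = 89·cos6.6° − 11·1.611 = 70.7; c'Δl = 23.68; W sinα = 10.2
Slice 3: Δl = 3.0/cos24.6° = 3.299 m; N'_3 = 225·cos24.6° − 18·3.299 = 145.2; c'Δl = 48.50; W sinα = 93.7
Slice 4: Δl = 2.4/cos50.3° = 3.757 m; N'_4 = 89·cos50.3° − 13·3.757 = 8.0; c'Δl = 55.23; W sinα = 68.5
Σc'Δl = 149.5 kN/m; ΣN' = 242.2 kN/m; ΣW sinα = 169.8 kN/m
Resisting = 149.5 + 242.2·tan27.0° = 149.5 + 123.4 = 273.0 kN/m
FS = 273.0 / 169.8 = 1.608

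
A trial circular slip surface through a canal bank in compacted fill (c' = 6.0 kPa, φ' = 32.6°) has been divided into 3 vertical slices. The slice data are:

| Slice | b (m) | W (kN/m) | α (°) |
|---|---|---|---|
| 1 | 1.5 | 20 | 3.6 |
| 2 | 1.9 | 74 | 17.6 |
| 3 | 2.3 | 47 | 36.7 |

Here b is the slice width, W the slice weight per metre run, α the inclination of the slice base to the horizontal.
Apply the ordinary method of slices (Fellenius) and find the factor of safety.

FS = 2.32

Ordinary method of slices: FS = Σ[c'·Δl_i + (W_i cosα_i)·tanφ'] / Σ W_i sinα_i, with Δl_i = b_i / cosα_i.
Slice 1: Δl = 1.5/cos3.6° = 1.503 m; N'_1 = 20·cos3.6° = 20.0; c'Δl = 9.02; W sinα = 1.3
Slice 2: Δl = 1.9/cos17.6° = 1.993 m; N'_2 = 74·cos17.6° = 70.5; c'Δl = 11.96; W sinα = 22.4
Slice 3: Δl = 2.3/cos36.7° = 2.869 m; N'_3 = 47·cos36.7° = 37.7; c'Δl = 17.21; W sinα = 28.1
Σc'Δl = 38.2 kN/m; ΣN' = 128.2 kN/m; ΣW sinα = 51.7 kN/m
Resisting = 38.2 + 128.2·tan32.6° = 38.2 + 82.0 = 120.2 kN/m
FS = 120.2 / 51.7 = 2.323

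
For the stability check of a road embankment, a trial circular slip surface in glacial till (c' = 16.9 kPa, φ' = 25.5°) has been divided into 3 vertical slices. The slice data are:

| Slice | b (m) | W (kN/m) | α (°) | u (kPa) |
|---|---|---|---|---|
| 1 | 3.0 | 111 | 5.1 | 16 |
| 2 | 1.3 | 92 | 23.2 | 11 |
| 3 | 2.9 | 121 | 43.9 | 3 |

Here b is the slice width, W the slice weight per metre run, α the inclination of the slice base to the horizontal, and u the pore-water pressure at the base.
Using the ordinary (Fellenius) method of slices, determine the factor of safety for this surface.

FS = 1.86

Ordinary method of slices: FS = Σ[c'·Δl_i + (W_i cosα_i − u_i·Δl_i)·tanφ'] / Σ W_i sinα_i, with Δl_i = b_i / cosα_i.
Slice 1: Δl = 3.0/cos5.1° = 3.012 m; N'_1 = 111·cos5.1° − 16·3.012 = 62.4; c'Δl = 50.90; W sinα = 9.9
Slice 2: Δl = 1.3/cos23.2° = 1.414 m; N'_2 = 92·cos23.2° − 11·1.414 = 69.0; c'Δl = 23.90; W sinα = 36.2
Slice 3: Δl = 2.9/cos43.9° = 4.025 m; N'_3 = 121·cos43.9° − 3·4.025 = 75.1; c'Δl = 68.02; W sinα = 83.9
Σc'Δl = 142.8 kN/m; ΣN' = 206.5 kN/m; ΣW sinα = 130.0 kN/m
Resisting = 142.8 + 206.5·tan25.5° = 142.8 + 98.5 = 241.3 kN/m
FS = 241.3 / 130.0 = 1.856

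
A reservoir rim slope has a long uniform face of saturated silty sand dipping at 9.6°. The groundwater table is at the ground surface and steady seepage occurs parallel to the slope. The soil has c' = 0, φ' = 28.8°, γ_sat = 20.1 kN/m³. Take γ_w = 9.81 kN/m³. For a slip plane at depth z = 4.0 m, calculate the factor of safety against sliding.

FS = 1.66

With seepage parallel to the slope and the water table at the surface, the effective normal stress on the slip plane uses the buoyant unit weight γ' = γ_sat − γ_w while the driving shear stress uses γ_sat:
FS = [c' + γ' z cos²β tanφ'] / [γ_sat z sinβ cosβ]
(For c' = 0 this reduces to FS = (γ'/γ_sat)·tanφ'/tanβ.)
γ' = 20.1 − 9.81 = 10.29 kN/m³
Numerator = 0.0 + 10.29·4.0·cos²9.6°·tan28.8° = 0.0 + 10.29·4.0·0.9722·0.5498 = 21.999 kPa
Denominator = 20.1·4.0·sin9.6°·cos9.6° = 20.1·4.0·0.1668·0.9860 = 13.220 kPa
FS = 21.999 / 13.220 = 1.664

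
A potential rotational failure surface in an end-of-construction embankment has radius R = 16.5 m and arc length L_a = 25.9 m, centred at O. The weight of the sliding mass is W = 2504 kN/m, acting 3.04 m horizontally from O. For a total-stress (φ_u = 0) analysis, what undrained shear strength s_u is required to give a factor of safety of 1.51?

s_u = 26.9 kPa

FS = s_u·L_a·R / (W·d), so s_u = FS·W·d / (L_a·R).
s_u = 1.51·2504·3.04 / (25.90·16.5) = 11494.4 / 427.35 = 26.90 kPa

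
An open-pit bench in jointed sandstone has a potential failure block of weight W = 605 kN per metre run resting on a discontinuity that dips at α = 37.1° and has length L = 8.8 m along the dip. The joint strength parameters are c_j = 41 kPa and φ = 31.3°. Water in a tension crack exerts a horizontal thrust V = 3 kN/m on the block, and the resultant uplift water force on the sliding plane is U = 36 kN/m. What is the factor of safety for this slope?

Resolving the block weight along and normal to the plane and applying the Mohr–Coulomb strength on the joint:
N' = W cosα − U − V sinα = 605·cos37.1° − 36 − 3·sin37.1° = 444.7 kN/m
Driving force T = W sinα + V cosα = 605·sin37.1° + 3·cos37.1° = 367.3 kN/m
Resisting force R = c_j·L + N'·tanφ = 41·8.8 + 444.7·tan31.3° = 360.8 + 270.4 = 631.2 kN/m
FS = R / T = 631.2 / 367.3 = 1.718

FS = 1.72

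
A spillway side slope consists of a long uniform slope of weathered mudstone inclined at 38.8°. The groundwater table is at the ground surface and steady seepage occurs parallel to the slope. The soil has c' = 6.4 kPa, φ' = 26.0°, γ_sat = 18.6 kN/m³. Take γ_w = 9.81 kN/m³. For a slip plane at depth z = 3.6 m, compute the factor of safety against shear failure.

FS = 0.48

With seepage parallel to the slope and the water table at the surface, the effective normal stress on the slip plane uses the buoyant unit weight γ' = γ_sat − γ_w while the driving shear stress uses γ_sat:
FS = [c' + γ' z cos²β tanφ'] / [γ_sat z sinβ cosβ]
γ' = 18.6 − 9.81 = 8.79 kN/m³
Numerator = 6.4 + 8.79·3.6·cos²38.8°·tan26.0° = 6.4 + 8.79·3.6·0.6074·0.4877 = 15.774 kPa
Denominator = 18.6·3.6·sin38.8°·cos38.8° = 18.6·3.6·0.6266·0.7793 = 32.699 kPa
FS = 15.774 / 32.699 = 0.482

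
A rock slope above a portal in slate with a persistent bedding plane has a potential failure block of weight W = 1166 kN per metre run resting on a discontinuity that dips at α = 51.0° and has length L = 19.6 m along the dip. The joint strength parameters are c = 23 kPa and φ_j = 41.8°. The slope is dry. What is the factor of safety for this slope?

FS = 1.22

Resolving the block weight along and normal to the plane and applying the Mohr–Coulomb strength on the joint:
N' = W cosα = 1166·cos51.0° = 733.8 kN/m
Driving force T = W sinα = 1166·sin51.0° = 906.2 kN/m
Resisting force R = c·L + N'·tanφ_j = 23·19.6 + 733.8·tan41.8° = 450.8 + 656.1 = 1106.9 kN/m
FS = R / T = 1106.9 / 906.2 = 1.222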